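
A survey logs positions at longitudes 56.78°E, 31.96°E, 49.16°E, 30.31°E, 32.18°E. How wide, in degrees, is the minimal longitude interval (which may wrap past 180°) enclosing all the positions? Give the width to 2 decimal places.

26.47°

Sort the longitudes: +30.31°, +31.96°, +32.18°, +49.16°, +56.78°.
Eastward gaps between consecutive values (wrapping around): 1.65°, 0.22°, 16.98°, 7.62°, 333.53°.
Largest gap = 333.53° ⇒ minimal covering band is its complement: 360° − 333.53° = 26.47°.
Band runs from +30.31° eastward to +56.78°.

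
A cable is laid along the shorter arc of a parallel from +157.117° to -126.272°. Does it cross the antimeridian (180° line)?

Yes

Naïve |-126.272 − 157.117| = 283.389° > 180°, so the shorter arc goes the other way round — across 180°.
Signed shortest Δλ = ((-126.272 − 157.117 + 180) mod 360) − 180 = 76.611°.
Going east by 76.611° from +157.117° passes through 180° before reaching -126.272°.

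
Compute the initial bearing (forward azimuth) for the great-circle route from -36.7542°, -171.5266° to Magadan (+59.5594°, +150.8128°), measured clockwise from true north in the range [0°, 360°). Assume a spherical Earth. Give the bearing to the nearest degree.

Δλ = 150.8128 − -171.5266 = 322.3394°; wrapped into (−180°, 180°]: -37.6606°.
θ = atan2( sin Δλ · cos φ₂ , cos φ₁ · sin φ₂ − sin φ₁ · cos φ₂ · cos Δλ )
  = atan2(-0.30955, 0.93077) = -18.396° → normalised to [0°, 360°): 341.604°.

342°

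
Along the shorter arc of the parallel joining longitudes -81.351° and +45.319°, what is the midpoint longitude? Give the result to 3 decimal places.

Signed shortest Δλ from -81.351° to +45.319° is +126.670°.
Midpoint longitude = -81.351° + (+126.670°)/2 = -81.351° + 63.335° = -18.016°.

-18.016°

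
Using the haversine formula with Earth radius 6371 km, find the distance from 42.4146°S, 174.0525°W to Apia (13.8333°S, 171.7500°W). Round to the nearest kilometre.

3186 km

Δλ = -171.7500 − -174.0525 = 2.3025°.
Δφ = -13.8333 − -42.4146 = 28.5813°.
a = sin²(Δφ/2) + cos φ₁ · cos φ₂ · sin²(Δλ/2) = 0.061220.
c = 2·atan2(√a, √(1−a)) = 0.50005 rad → d = 6371·c ≈ 3185.79 km.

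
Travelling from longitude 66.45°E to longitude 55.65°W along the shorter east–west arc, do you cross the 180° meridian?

No

Signed shortest Δλ = ((-55.65 − 66.45 + 180) mod 360) − 180 = -122.1°.
Going west by 122.1° from +66.45° reaches -55.65° without touching 180°.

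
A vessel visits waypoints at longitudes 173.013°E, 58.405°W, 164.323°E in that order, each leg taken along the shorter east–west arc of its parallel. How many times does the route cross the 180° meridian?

2

Leg 1: +173.013° → -58.405°, shortest Δλ = 128.582° (east) — crosses 180°.
Leg 2: -58.405° → +164.323°, shortest Δλ = -137.272° (west) — crosses 180°.
Total crossings: 2.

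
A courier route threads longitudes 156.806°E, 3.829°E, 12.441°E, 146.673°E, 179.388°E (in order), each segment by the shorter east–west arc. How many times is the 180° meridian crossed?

Leg 1: +156.806° → +3.829°, shortest Δλ = -152.977° (west) — does not cross 180°.
Leg 2: +3.829° → +12.441°, shortest Δλ = 8.612° (east) — does not cross 180°.
Leg 3: +12.441° → +146.673°, shortest Δλ = 134.232° (east) — does not cross 180°.
Leg 4: +146.673° → +179.388°, shortest Δλ = 32.715° (east) — does not cross 180°.
Total crossings: 0.

0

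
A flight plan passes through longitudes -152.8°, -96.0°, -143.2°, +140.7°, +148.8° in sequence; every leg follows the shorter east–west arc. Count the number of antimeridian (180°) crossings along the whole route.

1

Leg 1: -152.8° → -96.0°, shortest Δλ = 56.8° (east) — does not cross 180°.
Leg 2: -96.0° → -143.2°, shortest Δλ = -47.2° (west) — does not cross 180°.
Leg 3: -143.2° → +140.7°, shortest Δλ = -76.1° (west) — crosses 180°.
Leg 4: +140.7° → +148.8°, shortest Δλ = 8.1° (east) — does not cross 180°.
Total crossings: 1.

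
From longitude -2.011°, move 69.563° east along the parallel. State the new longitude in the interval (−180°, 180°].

Start at -2.011°; shift +69.563° → +67.552°.
+67.552° already lies in (−180°, 180°].

+67.552°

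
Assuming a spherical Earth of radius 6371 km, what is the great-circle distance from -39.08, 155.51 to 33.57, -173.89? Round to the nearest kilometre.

Δλ = -173.89 − 155.51 = -329.40°; wrapped into (−180°, 180°]: 30.60°.
Δφ = 33.57 − -39.08 = 72.65°.
a = sin²(Δφ/2) + cos φ₁ · cos φ₂ · sin²(Δλ/2) = 0.395932.
c = 2·atan2(√a, √(1−a)) = 1.36113 rad → d = 6371·c ≈ 8671.74 km.

8672 km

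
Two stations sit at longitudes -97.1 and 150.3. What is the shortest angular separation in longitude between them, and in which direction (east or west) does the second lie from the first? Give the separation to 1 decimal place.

Raw difference: 150.3 − -97.1 = 247.4°.
Normalise into (−180°, 180°]: 247.4° − 360° = -112.6°.
Negative ⇒ the second point lies to the west; separation 112.6°.

112.6° west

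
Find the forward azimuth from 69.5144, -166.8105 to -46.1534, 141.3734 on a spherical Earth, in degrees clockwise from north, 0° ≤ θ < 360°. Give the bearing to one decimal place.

Δλ = 141.3734 − -166.8105 = 308.1839°; wrapped into (−180°, 180°]: -51.8161°.
θ = atan2( sin Δλ · cos φ₂ , cos φ₁ · sin φ₂ − sin φ₁ · cos φ₂ · cos Δλ )
  = atan2(-0.54451, -0.65355) = -140.201° → normalised to [0°, 360°): 219.799°.

219.8°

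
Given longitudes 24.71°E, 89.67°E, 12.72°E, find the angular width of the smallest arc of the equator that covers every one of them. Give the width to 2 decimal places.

Sort the longitudes: +12.72°, +24.71°, +89.67°.
Eastward gaps between consecutive values (wrapping around): 11.99°, 64.96°, 283.05°.
Largest gap = 283.05° ⇒ minimal covering band is its complement: 360° − 283.05° = 76.95°.
Band runs from +12.72° eastward to +89.67°.

76.95°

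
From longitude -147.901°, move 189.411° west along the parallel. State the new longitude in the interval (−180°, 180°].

+22.688°

Start at -147.901°; shift −189.411° → -337.312°.
-337.312° lies outside (−180°, 180°]; add 360° → +22.688°.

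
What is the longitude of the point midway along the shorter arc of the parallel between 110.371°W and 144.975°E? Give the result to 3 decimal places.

162.698°W

Signed shortest Δλ from -110.371° to +144.975° is -104.654°.
Midpoint longitude = -110.371° + (-104.654°)/2 = -110.371° − 52.327° = -162.698°.
(The naïve average (-110.371 + +144.975)/2 = 17.302° is on the wrong side of the globe.)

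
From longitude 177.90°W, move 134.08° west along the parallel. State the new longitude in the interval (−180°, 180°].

48.02°E

Start at -177.90°; shift −134.08° → -311.98°.
-311.98° lies outside (−180°, 180°]; add 360° → +48.02°.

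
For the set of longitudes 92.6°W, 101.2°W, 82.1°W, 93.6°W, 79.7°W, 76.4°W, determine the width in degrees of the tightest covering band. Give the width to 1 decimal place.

Sort the longitudes: -101.2°, -93.6°, -92.6°, -82.1°, -79.7°, -76.4°.
Eastward gaps between consecutive values (wrapping around): 7.6°, 1.0°, 10.5°, 2.4°, 3.3°, 335.2°.
Largest gap = 335.2° ⇒ minimal covering band is its complement: 360° − 335.2° = 24.8°.
Band runs from -101.2° eastward to -76.4°.

24.8°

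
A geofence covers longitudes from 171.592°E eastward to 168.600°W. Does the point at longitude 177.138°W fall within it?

Band width going east from +171.592° to -168.600°: ((-168.600 − 171.592) mod 360) = 19.808°.
Offset of -177.138° east of the west edge: ((-177.138 − 171.592) mod 360) = 11.270°.
11.270° ≤ 19.808° ⇒ inside.

Yes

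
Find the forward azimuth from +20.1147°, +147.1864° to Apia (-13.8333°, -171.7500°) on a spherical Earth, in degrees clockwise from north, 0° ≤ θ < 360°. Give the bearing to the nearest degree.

Δλ = -171.7500 − 147.1864 = -318.9364°; wrapped into (−180°, 180°]: 41.0636°.
θ = atan2( sin Δλ · cos φ₂ , cos φ₁ · sin φ₂ − sin φ₁ · cos φ₂ · cos Δλ )
  = atan2(0.63784, -0.47629) = 126.749° → normalised to [0°, 360°): 126.749°.

127°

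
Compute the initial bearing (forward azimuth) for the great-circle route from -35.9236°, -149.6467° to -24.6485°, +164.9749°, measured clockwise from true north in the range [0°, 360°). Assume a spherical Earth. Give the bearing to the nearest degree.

Δλ = 164.9749 − -149.6467 = 314.6216°; wrapped into (−180°, 180°]: -45.3784°.
θ = atan2( sin Δλ · cos φ₂ , cos φ₁ · sin φ₂ − sin φ₁ · cos φ₂ · cos Δλ )
  = atan2(-0.64691, 0.03684) = -86.741° → normalised to [0°, 360°): 273.259°.

273°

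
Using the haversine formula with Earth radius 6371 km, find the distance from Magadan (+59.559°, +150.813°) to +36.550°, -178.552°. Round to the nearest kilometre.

3366 km

Δλ = -178.552 − 150.813 = -329.365°; wrapped into (−180°, 180°]: 30.635°.
Δφ = 36.550 − 59.559 = -23.009°.
a = sin²(Δφ/2) + cos φ₁ · cos φ₂ · sin²(Δλ/2) = 0.068181.
c = 2·atan2(√a, √(1−a)) = 0.52836 rad → d = 6371·c ≈ 3366.15 km.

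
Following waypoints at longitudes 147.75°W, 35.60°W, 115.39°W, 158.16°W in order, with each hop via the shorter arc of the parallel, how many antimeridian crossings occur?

0

Leg 1: -147.75° → -35.60°, shortest Δλ = 112.15° (east) — does not cross 180°.
Leg 2: -35.60° → -115.39°, shortest Δλ = -79.79° (west) — does not cross 180°.
Leg 3: -115.39° → -158.16°, shortest Δλ = -42.77° (west) — does not cross 180°.
Total crossings: 0.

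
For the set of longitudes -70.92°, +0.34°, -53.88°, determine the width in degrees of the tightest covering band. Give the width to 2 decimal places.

71.26°

Sort the longitudes: -70.92°, -53.88°, +0.34°.
Eastward gaps between consecutive values (wrapping around): 17.04°, 54.22°, 288.74°.
Largest gap = 288.74° ⇒ minimal covering band is its complement: 360° − 288.74° = 71.26°.
Band runs from -70.92° eastward to +0.34°.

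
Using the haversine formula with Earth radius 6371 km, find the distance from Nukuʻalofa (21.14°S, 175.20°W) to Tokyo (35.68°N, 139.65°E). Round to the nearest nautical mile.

Δλ = 139.65 − -175.20 = 314.85°; wrapped into (−180°, 180°]: -45.15°.
Δφ = 35.68 − -21.14 = 56.82°.
a = sin²(Δφ/2) + cos φ₁ · cos φ₂ · sin²(Δλ/2) = 0.338018.
c = 2·atan2(√a, √(1−a)) = 1.24088 rad → d = 6371·c ≈ 7905.64 km ≈ 4268.71 nmi.

4269 nmi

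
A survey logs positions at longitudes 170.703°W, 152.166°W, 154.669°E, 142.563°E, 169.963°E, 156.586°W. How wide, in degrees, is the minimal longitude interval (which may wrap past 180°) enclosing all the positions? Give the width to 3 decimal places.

Sort the longitudes: -170.703°, -156.586°, -152.166°, +142.563°, +154.669°, +169.963°.
Eastward gaps between consecutive values (wrapping around): 14.117°, 4.420°, 294.729°, 12.106°, 15.294°, 19.334°.
Largest gap = 294.729° ⇒ minimal covering band is its complement: 360° − 294.729° = 65.271°.
Band runs from +142.563° eastward to -152.166°, crossing the antimeridian.

65.271°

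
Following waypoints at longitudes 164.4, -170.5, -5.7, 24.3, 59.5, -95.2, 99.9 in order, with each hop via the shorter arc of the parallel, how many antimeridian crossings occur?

Leg 1: +164.4° → -170.5°, shortest Δλ = 25.1° (east) — crosses 180°.
Leg 2: -170.5° → -5.7°, shortest Δλ = 164.8° (east) — does not cross 180°.
Leg 3: -5.7° → +24.3°, shortest Δλ = 30.0° (east) — does not cross 180°.
Leg 4: +24.3° → +59.5°, shortest Δλ = 35.2° (east) — does not cross 180°.
Leg 5: +59.5° → -95.2°, shortest Δλ = -154.7° (west) — does not cross 180°.
Leg 6: -95.2° → +99.9°, shortest Δλ = -164.9° (west) — crosses 180°.
Total crossings: 2.

2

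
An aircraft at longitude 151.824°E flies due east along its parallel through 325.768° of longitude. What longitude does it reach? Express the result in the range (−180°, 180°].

117.592°E

Start at +151.824°; shift +325.768° → +477.592°.
+477.592° lies outside (−180°, 180°]; subtract 360° → +117.592°.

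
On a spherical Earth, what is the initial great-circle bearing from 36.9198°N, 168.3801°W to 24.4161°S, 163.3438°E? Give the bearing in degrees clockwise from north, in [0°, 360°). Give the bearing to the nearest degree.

Δλ = 163.3438 − -168.3801 = 331.7239°; wrapped into (−180°, 180°]: -28.2761°.
θ = atan2( sin Δλ · cos φ₂ , cos φ₁ · sin φ₂ − sin φ₁ · cos φ₂ · cos Δλ )
  = atan2(-0.43135, -0.81218) = -152.027° → normalised to [0°, 360°): 207.973°.

208°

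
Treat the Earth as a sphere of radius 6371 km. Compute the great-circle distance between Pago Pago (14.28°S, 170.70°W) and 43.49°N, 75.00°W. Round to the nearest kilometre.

11549 km

Δλ = -75.00 − -170.70 = 95.70°.
Δφ = 43.49 − -14.28 = 57.77°.
a = sin²(Δφ/2) + cos φ₁ · cos φ₂ · sin²(Δλ/2) = 0.619794.
c = 2·atan2(√a, √(1−a)) = 1.81274 rad → d = 6371·c ≈ 11548.95 km.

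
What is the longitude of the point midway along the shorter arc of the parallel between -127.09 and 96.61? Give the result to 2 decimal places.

Signed shortest Δλ from -127.09° to +96.61° is -136.30°.
Midpoint longitude = -127.09° + (-136.30°)/2 = -127.09° − 68.15° = -195.24°.
Normalise into (−180°, 180°]: +164.76°.
(The naïve average (-127.09 + +96.61)/2 = -15.24° is on the wrong side of the globe.)

+164.76°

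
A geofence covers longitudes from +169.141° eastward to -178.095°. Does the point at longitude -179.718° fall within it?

Yes

Band width going east from +169.141° to -178.095°: ((-178.095 − 169.141) mod 360) = 12.764°.
Offset of -179.718° east of the west edge: ((-179.718 − 169.141) mod 360) = 11.141°.
11.141° ≤ 12.764° ⇒ inside.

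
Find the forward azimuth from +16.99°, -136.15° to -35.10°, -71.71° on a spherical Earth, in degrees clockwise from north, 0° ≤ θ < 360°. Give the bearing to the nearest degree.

Δλ = -71.71 − -136.15 = 64.44°.
θ = atan2( sin Δλ · cos φ₂ , cos φ₁ · sin φ₂ − sin φ₁ · cos φ₂ · cos Δλ )
  = atan2(0.73808, -0.65306) = 131.503° → normalised to [0°, 360°): 131.503°.

132°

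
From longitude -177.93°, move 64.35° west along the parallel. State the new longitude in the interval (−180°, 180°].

+117.72°

Start at -177.93°; shift −64.35° → -242.28°.
-242.28° lies outside (−180°, 180°]; add 360° → +117.72°.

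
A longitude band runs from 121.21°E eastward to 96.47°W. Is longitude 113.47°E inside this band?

Band width going east from +121.21° to -96.47°: ((-96.47 − 121.21) mod 360) = 142.32°.
Offset of +113.47° east of the west edge: ((113.47 − 121.21) mod 360) = 352.26°.
352.26° > 142.32° ⇒ outside.

No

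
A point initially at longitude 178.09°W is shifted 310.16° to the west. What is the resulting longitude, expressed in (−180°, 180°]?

Start at -178.09°; shift −310.16° → -488.25°.
-488.25° lies outside (−180°, 180°]; add 360° → -128.25°.

128.25°W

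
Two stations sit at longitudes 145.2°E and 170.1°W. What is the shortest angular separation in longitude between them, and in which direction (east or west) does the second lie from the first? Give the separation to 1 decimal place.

44.7° east

Raw difference: -170.1 − 145.2 = -315.3°.
Normalise into (−180°, 180°]: -315.3° + 360° = 44.7°.
Positive ⇒ the second point lies to the east; separation 44.7°.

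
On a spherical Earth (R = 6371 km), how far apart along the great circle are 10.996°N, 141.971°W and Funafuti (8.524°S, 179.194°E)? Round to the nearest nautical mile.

Δλ = 179.194 − -141.971 = 321.165°; wrapped into (−180°, 180°]: -38.835°.
Δφ = -8.524 − 10.996 = -19.520°.
a = sin²(Δφ/2) + cos φ₁ · cos φ₂ · sin²(Δλ/2) = 0.136032.
c = 2·atan2(√a, √(1−a)) = 0.75549 rad → d = 6371·c ≈ 4813.23 km ≈ 2598.94 nmi.

2599 nmi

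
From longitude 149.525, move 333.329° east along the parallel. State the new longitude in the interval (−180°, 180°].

+122.854°

Start at +149.525°; shift +333.329° → +482.854°.
+482.854° lies outside (−180°, 180°]; subtract 360° → +122.854°.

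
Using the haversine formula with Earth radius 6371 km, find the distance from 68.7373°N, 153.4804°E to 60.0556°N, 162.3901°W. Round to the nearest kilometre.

2265 km

Δλ = -162.3901 − 153.4804 = -315.8705°; wrapped into (−180°, 180°]: 44.1295°.
Δφ = 60.0556 − 68.7373 = -8.6817°.
a = sin²(Δφ/2) + cos φ₁ · cos φ₂ · sin²(Δλ/2) = 0.031273.
c = 2·atan2(√a, √(1−a)) = 0.35556 rad → d = 6371·c ≈ 2265.24 km.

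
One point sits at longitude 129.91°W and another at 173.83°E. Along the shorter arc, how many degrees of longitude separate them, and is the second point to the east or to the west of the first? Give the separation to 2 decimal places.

Raw difference: 173.83 − -129.91 = 303.74°.
Normalise into (−180°, 180°]: 303.74° − 360° = -56.26°.
Negative ⇒ the second point lies to the west; separation 56.26°.

56.26° west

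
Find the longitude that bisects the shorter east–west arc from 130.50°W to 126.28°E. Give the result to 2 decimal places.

177.89°E

Signed shortest Δλ from -130.50° to +126.28° is -103.22°.
Midpoint longitude = -130.50° + (-103.22°)/2 = -130.50° − 51.61° = -182.11°.
Normalise into (−180°, 180°]: +177.89°.
(The naïve average (-130.50 + +126.28)/2 = -2.11° is on the wrong side of the globe.)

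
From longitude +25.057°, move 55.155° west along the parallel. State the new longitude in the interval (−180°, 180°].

-30.098°

Start at +25.057°; shift −55.155° → -30.098°.
-30.098° already lies in (−180°, 180°].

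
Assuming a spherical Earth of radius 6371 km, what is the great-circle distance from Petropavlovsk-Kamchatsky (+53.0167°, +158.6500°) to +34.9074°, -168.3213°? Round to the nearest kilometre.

3275 km

Δλ = -168.3213 − 158.6500 = -326.9713°; wrapped into (−180°, 180°]: 33.0287°.
Δφ = 34.9074 − 53.0167 = -18.1093°.
a = sin²(Δφ/2) + cos φ₁ · cos φ₂ · sin²(Δλ/2) = 0.064630.
c = 2·atan2(√a, √(1−a)) = 0.51409 rad → d = 6371·c ≈ 3275.28 km.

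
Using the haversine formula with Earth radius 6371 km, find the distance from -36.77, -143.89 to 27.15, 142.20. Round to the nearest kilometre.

Δλ = 142.20 − -143.89 = 286.09°; wrapped into (−180°, 180°]: -73.91°.
Δφ = 27.15 − -36.77 = 63.92°.
a = sin²(Δφ/2) + cos φ₁ · cos φ₂ · sin²(Δλ/2) = 0.537805.
c = 2·atan2(√a, √(1−a)) = 1.64648 rad → d = 6371·c ≈ 10489.72 km.

10490 km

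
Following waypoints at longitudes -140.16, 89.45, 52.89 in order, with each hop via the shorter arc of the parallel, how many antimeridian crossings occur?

Leg 1: -140.16° → +89.45°, shortest Δλ = -130.39° (west) — crosses 180°.
Leg 2: +89.45° → +52.89°, shortest Δλ = -36.56° (west) — does not cross 180°.
Total crossings: 1.

1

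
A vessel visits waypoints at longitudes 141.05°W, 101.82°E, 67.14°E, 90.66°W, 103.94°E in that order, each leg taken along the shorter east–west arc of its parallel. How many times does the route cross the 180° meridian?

2

Leg 1: -141.05° → +101.82°, shortest Δλ = -117.13° (west) — crosses 180°.
Leg 2: +101.82° → +67.14°, shortest Δλ = -34.68° (west) — does not cross 180°.
Leg 3: +67.14° → -90.66°, shortest Δλ = -157.8° (west) — does not cross 180°.
Leg 4: -90.66° → +103.94°, shortest Δλ = -165.4° (west) — crosses 180°.
Total crossings: 2.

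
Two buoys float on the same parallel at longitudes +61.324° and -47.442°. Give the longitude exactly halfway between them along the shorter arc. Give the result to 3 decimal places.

Signed shortest Δλ from +61.324° to -47.442° is -108.766°.
Midpoint longitude = +61.324° + (-108.766°)/2 = +61.324° − 54.383° = +6.941°.

+6.941°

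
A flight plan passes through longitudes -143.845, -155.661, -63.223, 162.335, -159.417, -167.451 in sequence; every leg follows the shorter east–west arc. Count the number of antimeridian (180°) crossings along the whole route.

2

Leg 1: -143.845° → -155.661°, shortest Δλ = -11.816° (west) — does not cross 180°.
Leg 2: -155.661° → -63.223°, shortest Δλ = 92.438° (east) — does not cross 180°.
Leg 3: -63.223° → +162.335°, shortest Δλ = -134.442° (west) — crosses 180°.
Leg 4: +162.335° → -159.417°, shortest Δλ = 38.248° (east) — crosses 180°.
Leg 5: -159.417° → -167.451°, shortest Δλ = -8.034° (west) — does not cross 180°.
Total crossings: 2.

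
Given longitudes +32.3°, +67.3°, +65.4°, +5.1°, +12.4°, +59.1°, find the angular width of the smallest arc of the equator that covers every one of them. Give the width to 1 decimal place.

62.2°

Sort the longitudes: +5.1°, +12.4°, +32.3°, +59.1°, +65.4°, +67.3°.
Eastward gaps between consecutive values (wrapping around): 7.3°, 19.9°, 26.8°, 6.3°, 1.9°, 297.8°.
Largest gap = 297.8° ⇒ minimal covering band is its complement: 360° − 297.8° = 62.2°.
Band runs from +5.1° eastward to +67.3°.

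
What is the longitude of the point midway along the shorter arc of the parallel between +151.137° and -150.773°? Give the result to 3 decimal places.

Signed shortest Δλ from +151.137° to -150.773° is +58.090°.
Midpoint longitude = +151.137° + (+58.090°)/2 = +151.137° + 29.045° = +180.182°.
Normalise into (−180°, 180°]: -179.818°.
(The naïve average (+151.137 + -150.773)/2 = 0.182° is on the wrong side of the globe.)

-179.818°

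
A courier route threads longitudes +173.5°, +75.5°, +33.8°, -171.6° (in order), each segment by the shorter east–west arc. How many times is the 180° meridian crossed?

Leg 1: +173.5° → +75.5°, shortest Δλ = -98.0° (west) — does not cross 180°.
Leg 2: +75.5° → +33.8°, shortest Δλ = -41.7° (west) — does not cross 180°.
Leg 3: +33.8° → -171.6°, shortest Δλ = 154.6° (east) — crosses 180°.
Total crossings: 1.

1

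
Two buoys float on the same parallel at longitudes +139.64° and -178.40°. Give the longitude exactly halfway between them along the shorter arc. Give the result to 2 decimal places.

+160.62°

Signed shortest Δλ from +139.64° to -178.40° is +41.96°.
Midpoint longitude = +139.64° + (+41.96°)/2 = +139.64° + 20.98° = +160.62°.
(The naïve average (+139.64 + -178.40)/2 = -19.38° is on the wrong side of the globe.)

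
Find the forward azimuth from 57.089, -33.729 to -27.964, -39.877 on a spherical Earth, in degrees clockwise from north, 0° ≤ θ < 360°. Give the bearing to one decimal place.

Δλ = -39.877 − -33.729 = -6.148°.
θ = atan2( sin Δλ · cos φ₂ , cos φ₁ · sin φ₂ − sin φ₁ · cos φ₂ · cos Δλ )
  = atan2(-0.09459, -0.99201) = -174.553° → normalised to [0°, 360°): 185.447°.

185.4°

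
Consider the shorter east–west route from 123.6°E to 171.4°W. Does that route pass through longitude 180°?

Yes

Naïve |-171.4 − 123.6| = 295.0° > 180°, so the shorter arc goes the other way round — across 180°.
Signed shortest Δλ = ((-171.4 − 123.6 + 180) mod 360) − 180 = 65.0°.
Going east by 65.0° from +123.6° passes through 180° before reaching -171.4°.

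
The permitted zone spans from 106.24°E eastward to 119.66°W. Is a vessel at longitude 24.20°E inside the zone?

Band width going east from +106.24° to -119.66°: ((-119.66 − 106.24) mod 360) = 134.10°.
Offset of +24.20° east of the west edge: ((24.20 − 106.24) mod 360) = 277.96°.
277.96° > 134.10° ⇒ outside.

No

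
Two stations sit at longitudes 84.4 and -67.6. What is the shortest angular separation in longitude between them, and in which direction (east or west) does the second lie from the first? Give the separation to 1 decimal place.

152.0° west

Raw difference: -67.6 − 84.4 = -152.0°.
Normalise into (−180°, 180°]: -152.0° stays -152.0°.
Negative ⇒ the second point lies to the west; separation 152.0°.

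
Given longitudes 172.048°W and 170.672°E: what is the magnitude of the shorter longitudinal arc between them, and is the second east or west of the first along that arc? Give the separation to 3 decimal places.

Raw difference: 170.672 − -172.048 = 342.72°.
Normalise into (−180°, 180°]: 342.72° − 360° = -17.28°.
Negative ⇒ the second point lies to the west; separation 17.280°.

17.280° west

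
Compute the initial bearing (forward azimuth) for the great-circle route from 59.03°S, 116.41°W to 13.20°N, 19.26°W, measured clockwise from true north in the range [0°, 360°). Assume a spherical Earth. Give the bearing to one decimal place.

89.2°

Δλ = -19.26 − -116.41 = 97.15°.
θ = atan2( sin Δλ · cos φ₂ , cos φ₁ · sin φ₂ − sin φ₁ · cos φ₂ · cos Δλ )
  = atan2(0.96601, 0.01360) = 89.193° → normalised to [0°, 360°): 89.193°.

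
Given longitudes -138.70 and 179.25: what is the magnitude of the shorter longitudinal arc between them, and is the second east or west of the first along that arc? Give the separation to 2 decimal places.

Raw difference: 179.25 − -138.70 = 317.95°.
Normalise into (−180°, 180°]: 317.95° − 360° = -42.05°.
Negative ⇒ the second point lies to the west; separation 42.05°.

42.05° west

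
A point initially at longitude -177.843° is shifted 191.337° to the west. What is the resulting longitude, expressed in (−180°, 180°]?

Start at -177.843°; shift −191.337° → -369.180°.
-369.180° lies outside (−180°, 180°]; add 360° → -9.180°.

-9.180°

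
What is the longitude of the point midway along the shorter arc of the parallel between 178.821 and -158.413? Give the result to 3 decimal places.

Signed shortest Δλ from +178.821° to -158.413° is +22.766°.
Midpoint longitude = +178.821° + (+22.766°)/2 = +178.821° + 11.383° = +190.204°.
Normalise into (−180°, 180°]: -169.796°.
(The naïve average (+178.821 + -158.413)/2 = 10.204° is on the wrong side of the globe.)

-169.796°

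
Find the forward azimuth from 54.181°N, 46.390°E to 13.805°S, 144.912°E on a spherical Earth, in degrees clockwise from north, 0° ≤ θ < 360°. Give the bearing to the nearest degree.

91°

Δλ = 144.912 − 46.390 = 98.522°.
θ = atan2( sin Δλ · cos φ₂ , cos φ₁ · sin φ₂ − sin φ₁ · cos φ₂ · cos Δλ )
  = atan2(0.96039, -0.02295) = 91.369° → normalised to [0°, 360°): 91.369°.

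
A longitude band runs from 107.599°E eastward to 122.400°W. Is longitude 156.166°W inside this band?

Band width going east from +107.599° to -122.400°: ((-122.400 − 107.599) mod 360) = 130.001°.
Offset of -156.166° east of the west edge: ((-156.166 − 107.599) mod 360) = 96.235°.
96.235° ≤ 130.001° ⇒ inside.

Yes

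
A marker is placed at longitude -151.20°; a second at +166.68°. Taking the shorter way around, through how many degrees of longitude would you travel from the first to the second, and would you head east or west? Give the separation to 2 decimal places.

Raw difference: 166.68 − -151.20 = 317.88°.
Normalise into (−180°, 180°]: 317.88° − 360° = -42.12°.
Negative ⇒ the second point lies to the west; separation 42.12°.

42.12° west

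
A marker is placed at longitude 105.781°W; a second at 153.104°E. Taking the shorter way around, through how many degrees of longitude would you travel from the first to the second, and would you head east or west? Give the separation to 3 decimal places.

Raw difference: 153.104 − -105.781 = 258.885°.
Normalise into (−180°, 180°]: 258.885° − 360° = -101.115°.
Negative ⇒ the second point lies to the west; separation 101.115°.

101.115° west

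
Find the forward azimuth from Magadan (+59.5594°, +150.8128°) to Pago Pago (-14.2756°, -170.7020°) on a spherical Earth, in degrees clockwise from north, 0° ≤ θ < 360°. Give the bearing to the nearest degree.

Δλ = -170.7020 − 150.8128 = -321.5148°; wrapped into (−180°, 180°]: 38.4852°.
θ = atan2( sin Δλ · cos φ₂ , cos φ₁ · sin φ₂ − sin φ₁ · cos φ₂ · cos Δλ )
  = atan2(0.60310, -0.77896) = 142.252° → normalised to [0°, 360°): 142.252°.

142°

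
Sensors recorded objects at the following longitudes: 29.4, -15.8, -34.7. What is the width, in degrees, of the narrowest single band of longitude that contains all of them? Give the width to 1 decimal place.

Sort the longitudes: -34.7°, -15.8°, +29.4°.
Eastward gaps between consecutive values (wrapping around): 18.9°, 45.2°, 295.9°.
Largest gap = 295.9° ⇒ minimal covering band is its complement: 360° − 295.9° = 64.1°.
Band runs from -34.7° eastward to +29.4°.

64.1°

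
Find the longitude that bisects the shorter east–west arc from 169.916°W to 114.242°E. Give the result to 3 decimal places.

Signed shortest Δλ from -169.916° to +114.242° is -75.842°.
Midpoint longitude = -169.916° + (-75.842°)/2 = -169.916° − 37.921° = -207.837°.
Normalise into (−180°, 180°]: +152.163°.
(The naïve average (-169.916 + +114.242)/2 = -27.837° is on the wrong side of the globe.)

152.163°E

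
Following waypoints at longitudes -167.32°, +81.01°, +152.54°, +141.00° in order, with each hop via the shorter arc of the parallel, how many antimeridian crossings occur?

Leg 1: -167.32° → +81.01°, shortest Δλ = -111.67° (west) — crosses 180°.
Leg 2: +81.01° → +152.54°, shortest Δλ = 71.53° (east) — does not cross 180°.
Leg 3: +152.54° → +141.00°, shortest Δλ = -11.54° (west) — does not cross 180°.
Total crossings: 1.

1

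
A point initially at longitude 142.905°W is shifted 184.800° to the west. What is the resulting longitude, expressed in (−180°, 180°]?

32.295°E

Start at -142.905°; shift −184.800° → -327.705°.
-327.705° lies outside (−180°, 180°]; add 360° → +32.295°.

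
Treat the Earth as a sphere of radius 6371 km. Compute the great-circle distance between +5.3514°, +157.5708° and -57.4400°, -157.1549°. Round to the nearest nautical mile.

4361 nmi

Δλ = -157.1549 − 157.5708 = -314.7257°; wrapped into (−180°, 180°]: 45.2743°.
Δφ = -57.4400 − 5.3514 = -62.7914°.
a = sin²(Δφ/2) + cos φ₁ · cos φ₂ · sin²(Δλ/2) = 0.350765.
c = 2·atan2(√a, √(1−a)) = 1.26771 rad → d = 6371·c ≈ 8076.56 km ≈ 4360.99 nmi.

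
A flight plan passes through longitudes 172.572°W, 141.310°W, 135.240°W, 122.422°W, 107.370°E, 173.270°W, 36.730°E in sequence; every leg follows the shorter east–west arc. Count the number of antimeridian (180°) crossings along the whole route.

3

Leg 1: -172.572° → -141.310°, shortest Δλ = 31.262° (east) — does not cross 180°.
Leg 2: -141.310° → -135.240°, shortest Δλ = 6.07° (east) — does not cross 180°.
Leg 3: -135.240° → -122.422°, shortest Δλ = 12.818° (east) — does not cross 180°.
Leg 4: -122.422° → +107.370°, shortest Δλ = -130.208° (west) — crosses 180°.
Leg 5: +107.370° → -173.270°, shortest Δλ = 79.36° (east) — crosses 180°.
Leg 6: -173.270° → +36.730°, shortest Δλ = -150.0° (west) — crosses 180°.
Total crossings: 3.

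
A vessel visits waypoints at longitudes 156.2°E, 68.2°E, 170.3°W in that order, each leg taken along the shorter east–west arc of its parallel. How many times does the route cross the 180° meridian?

1

Leg 1: +156.2° → +68.2°, shortest Δλ = -88.0° (west) — does not cross 180°.
Leg 2: +68.2° → -170.3°, shortest Δλ = 121.5° (east) — crosses 180°.
Total crossings: 1.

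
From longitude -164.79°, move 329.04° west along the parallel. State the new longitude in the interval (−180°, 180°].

Start at -164.79°; shift −329.04° → -493.83°.
-493.83° lies outside (−180°, 180°]; add 360° → -133.83°.

-133.83°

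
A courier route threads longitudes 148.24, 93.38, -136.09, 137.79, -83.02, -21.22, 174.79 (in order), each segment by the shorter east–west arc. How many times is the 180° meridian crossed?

4

Leg 1: +148.24° → +93.38°, shortest Δλ = -54.86° (west) — does not cross 180°.
Leg 2: +93.38° → -136.09°, shortest Δλ = 130.53° (east) — crosses 180°.
Leg 3: -136.09° → +137.79°, shortest Δλ = -86.12° (west) — crosses 180°.
Leg 4: +137.79° → -83.02°, shortest Δλ = 139.19° (east) — crosses 180°.
Leg 5: -83.02° → -21.22°, shortest Δλ = 61.8° (east) — does not cross 180°.
Leg 6: -21.22° → +174.79°, shortest Δλ = -163.99° (west) — crosses 180°.
Total crossings: 4.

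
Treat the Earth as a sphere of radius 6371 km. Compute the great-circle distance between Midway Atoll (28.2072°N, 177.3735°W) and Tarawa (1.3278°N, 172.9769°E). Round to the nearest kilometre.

Δλ = 172.9769 − -177.3735 = 350.3504°; wrapped into (−180°, 180°]: -9.6496°.
Δφ = 1.3278 − 28.2072 = -26.8794°.
a = sin²(Δφ/2) + cos φ₁ · cos φ₂ · sin²(Δλ/2) = 0.060252.
c = 2·atan2(√a, √(1−a)) = 0.49600 rad → d = 6371·c ≈ 3159.99 km.

3160 km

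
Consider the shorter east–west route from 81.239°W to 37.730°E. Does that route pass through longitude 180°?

No

Signed shortest Δλ = ((37.730 − -81.239 + 180) mod 360) − 180 = 118.969°.
Going east by 118.969° from -81.239° reaches +37.730° without touching 180°.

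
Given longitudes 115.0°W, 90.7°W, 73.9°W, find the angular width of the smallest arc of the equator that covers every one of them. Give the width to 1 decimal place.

41.1°

Sort the longitudes: -115.0°, -90.7°, -73.9°.
Eastward gaps between consecutive values (wrapping around): 24.3°, 16.8°, 318.9°.
Largest gap = 318.9° ⇒ minimal covering band is its complement: 360° − 318.9° = 41.1°.
Band runs from -115.0° eastward to -73.9°.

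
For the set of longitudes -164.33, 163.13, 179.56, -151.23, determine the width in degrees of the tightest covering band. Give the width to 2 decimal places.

45.64°

Sort the longitudes: -164.33°, -151.23°, +163.13°, +179.56°.
Eastward gaps between consecutive values (wrapping around): 13.10°, 314.36°, 16.43°, 16.11°.
Largest gap = 314.36° ⇒ minimal covering band is its complement: 360° − 314.36° = 45.64°.
Band runs from +163.13° eastward to -151.23°, crossing the antimeridian.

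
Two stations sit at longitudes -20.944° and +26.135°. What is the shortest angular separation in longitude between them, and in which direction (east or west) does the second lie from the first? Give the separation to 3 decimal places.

47.079° east

Raw difference: 26.135 − -20.944 = 47.079°.
Normalise into (−180°, 180°]: 47.079° stays 47.079°.
Positive ⇒ the second point lies to the east; separation 47.079°.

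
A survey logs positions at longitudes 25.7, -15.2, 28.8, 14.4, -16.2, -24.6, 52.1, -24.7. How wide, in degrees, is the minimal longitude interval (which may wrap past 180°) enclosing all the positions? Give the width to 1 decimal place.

76.8°

Sort the longitudes: -24.7°, -24.6°, -16.2°, -15.2°, +14.4°, +25.7°, +28.8°, +52.1°.
Eastward gaps between consecutive values (wrapping around): 0.1°, 8.4°, 1.0°, 29.6°, 11.3°, 3.1°, 23.3°, 283.2°.
Largest gap = 283.2° ⇒ minimal covering band is its complement: 360° − 283.2° = 76.8°.
Band runs from -24.7° eastward to +52.1°.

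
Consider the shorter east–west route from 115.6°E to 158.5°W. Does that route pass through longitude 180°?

Yes

Naïve |-158.5 − 115.6| = 274.1° > 180°, so the shorter arc goes the other way round — across 180°.
Signed shortest Δλ = ((-158.5 − 115.6 + 180) mod 360) − 180 = 85.9°.
Going east by 85.9° from +115.6° passes through 180° before reaching -158.5°.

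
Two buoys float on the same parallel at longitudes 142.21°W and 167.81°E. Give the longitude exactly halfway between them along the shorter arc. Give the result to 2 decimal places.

167.20°W

Signed shortest Δλ from -142.21° to +167.81° is -49.98°.
Midpoint longitude = -142.21° + (-49.98°)/2 = -142.21° − 24.99° = -167.20°.
(The naïve average (-142.21 + +167.81)/2 = 12.8° is on the wrong side of the globe.)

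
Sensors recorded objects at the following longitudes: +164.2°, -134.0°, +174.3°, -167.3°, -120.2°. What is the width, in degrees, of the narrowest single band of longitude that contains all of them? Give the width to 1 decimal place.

75.6°

Sort the longitudes: -167.3°, -134.0°, -120.2°, +164.2°, +174.3°.
Eastward gaps between consecutive values (wrapping around): 33.3°, 13.8°, 284.4°, 10.1°, 18.4°.
Largest gap = 284.4° ⇒ minimal covering band is its complement: 360° − 284.4° = 75.6°.
Band runs from +164.2° eastward to -120.2°, crossing the antimeridian.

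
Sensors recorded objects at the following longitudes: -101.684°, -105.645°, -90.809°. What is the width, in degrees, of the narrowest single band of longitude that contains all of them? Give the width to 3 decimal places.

Sort the longitudes: -105.645°, -101.684°, -90.809°.
Eastward gaps between consecutive values (wrapping around): 3.961°, 10.875°, 345.164°.
Largest gap = 345.164° ⇒ minimal covering band is its complement: 360° − 345.164° = 14.836°.
Band runs from -105.645° eastward to -90.809°.

14.836°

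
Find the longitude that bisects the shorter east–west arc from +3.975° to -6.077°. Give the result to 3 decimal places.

-1.051°

Signed shortest Δλ from +3.975° to -6.077° is -10.052°.
Midpoint longitude = +3.975° + (-10.052°)/2 = +3.975° − 5.026° = -1.051°.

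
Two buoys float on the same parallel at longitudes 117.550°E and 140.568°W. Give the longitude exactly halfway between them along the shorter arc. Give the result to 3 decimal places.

168.491°E

Signed shortest Δλ from +117.550° to -140.568° is +101.882°.
Midpoint longitude = +117.550° + (+101.882°)/2 = +117.550° + 50.941° = +168.491°.
(The naïve average (+117.550 + -140.568)/2 = -11.509° is on the wrong side of the globe.)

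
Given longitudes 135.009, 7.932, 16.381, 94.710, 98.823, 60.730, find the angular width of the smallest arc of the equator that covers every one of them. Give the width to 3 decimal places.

Sort the longitudes: +7.932°, +16.381°, +60.730°, +94.710°, +98.823°, +135.009°.
Eastward gaps between consecutive values (wrapping around): 8.449°, 44.349°, 33.980°, 4.113°, 36.186°, 232.923°.
Largest gap = 232.923° ⇒ minimal covering band is its complement: 360° − 232.923° = 127.077°.
Band runs from +7.932° eastward to +135.009°.

127.077°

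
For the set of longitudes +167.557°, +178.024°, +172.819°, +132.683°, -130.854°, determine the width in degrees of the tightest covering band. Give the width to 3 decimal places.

96.463°

Sort the longitudes: -130.854°, +132.683°, +167.557°, +172.819°, +178.024°.
Eastward gaps between consecutive values (wrapping around): 263.537°, 34.874°, 5.262°, 5.205°, 51.122°.
Largest gap = 263.537° ⇒ minimal covering band is its complement: 360° − 263.537° = 96.463°.
Band runs from +132.683° eastward to -130.854°, crossing the antimeridian.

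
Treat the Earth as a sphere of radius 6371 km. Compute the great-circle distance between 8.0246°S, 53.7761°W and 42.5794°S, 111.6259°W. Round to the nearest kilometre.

Δλ = -111.6259 − -53.7761 = -57.8498°.
Δφ = -42.5794 − -8.0246 = -34.5548°.
a = sin²(Δφ/2) + cos φ₁ · cos φ₂ · sin²(Δλ/2) = 0.258773.
c = 2·atan2(√a, √(1−a)) = 1.06734 rad → d = 6371·c ≈ 6800.04 km.

6800 km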